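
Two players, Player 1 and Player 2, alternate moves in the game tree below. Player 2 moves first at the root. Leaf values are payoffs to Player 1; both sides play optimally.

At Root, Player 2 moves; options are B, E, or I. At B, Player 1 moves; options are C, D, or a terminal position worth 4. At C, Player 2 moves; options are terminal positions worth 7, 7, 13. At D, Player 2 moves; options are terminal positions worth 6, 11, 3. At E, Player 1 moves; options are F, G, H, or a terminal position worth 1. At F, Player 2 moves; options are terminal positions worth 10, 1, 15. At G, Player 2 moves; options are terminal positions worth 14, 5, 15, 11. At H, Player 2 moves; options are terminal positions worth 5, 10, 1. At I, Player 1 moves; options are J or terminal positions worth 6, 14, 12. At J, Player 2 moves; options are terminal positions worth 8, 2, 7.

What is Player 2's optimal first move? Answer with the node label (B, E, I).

E

C (Player 2): min(7, 7, 13) = 7
D (Player 2): min(6, 11, 3) = 3
B (Player 1): max(7, 3, 4) = 7
F (Player 2): min(10, 1, 15) = 1
G (Player 2): min(14, 5, 15, 11) = 5
H (Player 2): min(5, 10, 1) = 1
E (Player 1): max(1, 5, 1, 1) = 5
J (Player 2): min(8, 2, 7) = 2
I (Player 1): max(2, 6, 14, 12) = 14
Root (Player 2): min(7, 5, 14) = 5
Player 2 picks the child with the lowest value: E (value 5).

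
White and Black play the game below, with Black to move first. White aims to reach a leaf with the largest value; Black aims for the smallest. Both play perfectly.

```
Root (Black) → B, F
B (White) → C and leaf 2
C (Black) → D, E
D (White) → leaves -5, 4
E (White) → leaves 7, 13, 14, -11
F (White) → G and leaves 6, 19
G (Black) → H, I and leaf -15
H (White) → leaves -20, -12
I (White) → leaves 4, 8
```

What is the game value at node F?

19

H: max(-20, -12) = -12
I: max(4, 8) = 8
G: min(-12, 8, -15) = -15
F: max(-15, 6, 19) = 19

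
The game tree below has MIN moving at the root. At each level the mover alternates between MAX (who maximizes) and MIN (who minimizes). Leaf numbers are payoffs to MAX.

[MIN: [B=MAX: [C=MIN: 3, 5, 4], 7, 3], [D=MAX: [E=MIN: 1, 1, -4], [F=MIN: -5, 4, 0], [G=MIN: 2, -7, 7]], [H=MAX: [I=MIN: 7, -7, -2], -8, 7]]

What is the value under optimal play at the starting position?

-4

C (MIN): min(3, 5, 4) = 3
B (MAX): max(3, 7, 3) = 7
E (MIN): min(1, 1, -4) = -4
F (MIN): min(-5, 4, 0) = -5
G (MIN): min(2, -7, 7) = -7
D (MAX): max(-4, -5, -7) = -4
I (MIN): min(7, -7, -2) = -7
H (MAX): max(-7, -8, 7) = 7
Root (MIN): min(7, -4, 7) = -4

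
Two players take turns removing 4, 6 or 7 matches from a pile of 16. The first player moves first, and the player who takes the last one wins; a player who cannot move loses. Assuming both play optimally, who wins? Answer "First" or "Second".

First

i:   0  1  2  3  4  5  6  7  8  9 10 11 12 13 14 15 16
     L  L  L  L  W  W  W  W  W  W  W  L  L  L  L  W  W
Position 16 is W, so the first player wins.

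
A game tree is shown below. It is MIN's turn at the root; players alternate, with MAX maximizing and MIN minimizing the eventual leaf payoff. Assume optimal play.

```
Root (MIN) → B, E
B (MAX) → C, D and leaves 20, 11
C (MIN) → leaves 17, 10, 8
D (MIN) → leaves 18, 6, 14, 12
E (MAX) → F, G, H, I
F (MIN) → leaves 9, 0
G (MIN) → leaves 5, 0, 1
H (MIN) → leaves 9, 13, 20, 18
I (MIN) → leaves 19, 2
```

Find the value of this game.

9

C (MIN): min(17, 10, 8) = 8
D (MIN): min(18, 6, 14, 12) = 6
B (MAX): max(8, 6, 20, 11) = 20
F (MIN): min(9, 0) = 0
G (MIN): min(5, 0, 1) = 0
H (MIN): min(9, 13, 20, 18) = 9
I (MIN): min(19, 2) = 2
E (MAX): max(0, 0, 9, 2) = 9
Root (MIN): min(20, 9) = 9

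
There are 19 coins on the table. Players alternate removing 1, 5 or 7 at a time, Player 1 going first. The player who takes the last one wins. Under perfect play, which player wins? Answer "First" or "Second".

Mark each pile size as W (mover wins) or L (mover loses):
i:   0  1  2  3  4  5  6  7  8  9 10 11 12 13 14 15 16 17 18 19
     L  W  L  W  L  W  L  W  L  W  L  W  L  W  L  W  L  W  L  W
Position 19 is W, so the first player wins.

First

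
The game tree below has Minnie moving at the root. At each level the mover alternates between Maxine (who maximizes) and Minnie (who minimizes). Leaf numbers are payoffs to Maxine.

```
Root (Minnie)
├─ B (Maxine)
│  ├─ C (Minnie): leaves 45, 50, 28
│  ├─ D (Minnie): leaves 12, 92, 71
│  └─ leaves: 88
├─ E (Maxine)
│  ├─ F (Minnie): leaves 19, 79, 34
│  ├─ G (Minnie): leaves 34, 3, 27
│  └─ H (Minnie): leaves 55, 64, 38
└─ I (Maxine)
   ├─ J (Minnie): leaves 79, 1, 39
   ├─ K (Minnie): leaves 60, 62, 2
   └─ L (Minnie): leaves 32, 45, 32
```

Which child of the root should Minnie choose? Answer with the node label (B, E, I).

I

C (Minnie): min(45, 50, 28) = 28
D (Minnie): min(12, 92, 71) = 12
B (Maxine): max(28, 12, 88) = 88
F (Minnie): min(19, 79, 34) = 19
G (Minnie): min(34, 3, 27) = 3
H (Minnie): min(55, 64, 38) = 38
E (Maxine): max(19, 3, 38) = 38
J (Minnie): min(79, 1, 39) = 1
K (Minnie): min(60, 62, 2) = 2
L (Minnie): min(32, 45, 32) = 32
I (Maxine): max(1, 2, 32) = 32
Root (Minnie): min(88, 38, 32) = 32
Minnie picks the child with the lowest value: I (value 32).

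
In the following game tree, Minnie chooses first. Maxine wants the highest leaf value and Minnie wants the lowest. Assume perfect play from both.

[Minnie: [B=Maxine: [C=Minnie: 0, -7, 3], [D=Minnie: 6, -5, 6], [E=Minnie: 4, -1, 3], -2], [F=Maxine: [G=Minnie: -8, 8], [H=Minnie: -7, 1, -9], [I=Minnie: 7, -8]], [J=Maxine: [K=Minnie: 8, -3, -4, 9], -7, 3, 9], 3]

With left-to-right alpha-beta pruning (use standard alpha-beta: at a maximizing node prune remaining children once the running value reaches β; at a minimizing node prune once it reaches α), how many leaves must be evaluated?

C [α=-∞,β=+∞]: v=-7
D [α=-7,β=+∞]: v=-5
E [α=-5,β=+∞]: v=-1
B [α=-∞,β=+∞]: v=-1
G [α=-∞,β=-1]: v=-8
H [α=-8,β=-1]: v=-9
I [α=-8,β=-1]: v=-8
F [α=-∞,β=-1]: v=-8
K [α=-∞,β=-8]: v=-4
J [α=-∞,β=-8]: v=-4 after child 1 ≥ β → β-cutoff, skip 3
Root [α=-∞,β=+∞]: v=-8
Leaves evaluated: 22 of 25.

22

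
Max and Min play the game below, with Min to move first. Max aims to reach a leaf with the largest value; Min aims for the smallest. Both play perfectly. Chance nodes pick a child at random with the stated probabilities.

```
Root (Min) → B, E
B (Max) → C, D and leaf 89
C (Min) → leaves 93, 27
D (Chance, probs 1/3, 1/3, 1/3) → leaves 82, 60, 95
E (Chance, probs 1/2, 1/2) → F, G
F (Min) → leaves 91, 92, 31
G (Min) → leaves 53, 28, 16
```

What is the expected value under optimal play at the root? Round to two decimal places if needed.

23.5

C (Min): min(93, 27) = 27
D (Chance): 1/3·82 + 1/3·60 + 1/3·95 = 79
B (Max): max(27, 79, 89) = 89
F (Min): min(91, 92, 31) = 31
G (Min): min(53, 28, 16) = 16
E (Chance): 1/2·31 + 1/2·16 = 23.5
Root (Min): min(89, 23.5) = 23.5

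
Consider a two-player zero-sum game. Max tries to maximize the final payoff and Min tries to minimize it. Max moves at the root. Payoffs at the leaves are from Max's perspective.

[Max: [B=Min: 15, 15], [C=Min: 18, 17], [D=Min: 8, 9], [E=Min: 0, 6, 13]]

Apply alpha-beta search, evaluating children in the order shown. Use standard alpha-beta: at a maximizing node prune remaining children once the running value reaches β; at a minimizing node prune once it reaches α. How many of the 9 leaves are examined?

6

B [α=-∞,β=+∞]: v=15
C [α=15,β=+∞]: v=17
D [α=17,β=+∞]: v=8 after child 1 ≤ α → α-cutoff, skip 1
E [α=17,β=+∞]: v=0 after child 1 ≤ α → α-cutoff, skip 2
Root [α=-∞,β=+∞]: v=17
Leaves evaluated: 6 of 9.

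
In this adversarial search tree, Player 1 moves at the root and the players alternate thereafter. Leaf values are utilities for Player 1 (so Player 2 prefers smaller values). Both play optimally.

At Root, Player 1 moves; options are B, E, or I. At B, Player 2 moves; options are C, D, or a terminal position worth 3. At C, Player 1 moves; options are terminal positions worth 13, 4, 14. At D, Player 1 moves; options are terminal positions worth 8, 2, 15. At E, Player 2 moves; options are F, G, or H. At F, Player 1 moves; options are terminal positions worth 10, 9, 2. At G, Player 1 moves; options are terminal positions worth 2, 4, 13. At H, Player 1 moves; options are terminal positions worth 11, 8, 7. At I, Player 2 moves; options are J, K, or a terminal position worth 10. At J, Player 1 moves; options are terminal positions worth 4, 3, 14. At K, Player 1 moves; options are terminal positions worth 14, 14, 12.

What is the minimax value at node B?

3

C: max(13, 4, 14) = 14
D: max(8, 2, 15) = 15
B: min(14, 15, 3) = 3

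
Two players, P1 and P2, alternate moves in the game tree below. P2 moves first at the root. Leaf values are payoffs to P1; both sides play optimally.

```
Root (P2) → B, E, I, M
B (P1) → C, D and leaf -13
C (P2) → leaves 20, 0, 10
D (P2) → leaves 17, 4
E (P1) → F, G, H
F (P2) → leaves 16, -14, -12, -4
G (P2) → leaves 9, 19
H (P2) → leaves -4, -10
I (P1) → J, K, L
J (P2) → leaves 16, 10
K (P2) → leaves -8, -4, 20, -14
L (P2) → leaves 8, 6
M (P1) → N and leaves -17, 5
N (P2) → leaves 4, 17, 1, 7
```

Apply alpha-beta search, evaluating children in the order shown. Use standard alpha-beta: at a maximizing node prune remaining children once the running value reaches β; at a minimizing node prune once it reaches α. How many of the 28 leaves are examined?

20

C [α=-∞,β=+∞]: v=0
D [α=0,β=+∞]: v=4
B [α=-∞,β=+∞]: v=4
F [α=-∞,β=4]: v=-14
G [α=-14,β=4]: v=9
E [α=-∞,β=4]: v=9 after child 2 ≥ β → β-cutoff, skip 1
J [α=-∞,β=4]: v=10
I [α=-∞,β=4]: v=10 after child 1 ≥ β → β-cutoff, skip 2
N [α=-∞,β=4]: v=1
M [α=-∞,β=4]: v=5
Root [α=-∞,β=+∞]: v=4
Leaves evaluated: 20 of 28.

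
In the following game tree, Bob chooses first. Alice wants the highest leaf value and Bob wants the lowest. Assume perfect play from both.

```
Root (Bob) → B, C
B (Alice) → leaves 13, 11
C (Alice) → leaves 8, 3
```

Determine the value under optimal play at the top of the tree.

B (Alice): max(13, 11) = 13
C (Alice): max(8, 3) = 8
Root (Bob): min(13, 8) = 8

8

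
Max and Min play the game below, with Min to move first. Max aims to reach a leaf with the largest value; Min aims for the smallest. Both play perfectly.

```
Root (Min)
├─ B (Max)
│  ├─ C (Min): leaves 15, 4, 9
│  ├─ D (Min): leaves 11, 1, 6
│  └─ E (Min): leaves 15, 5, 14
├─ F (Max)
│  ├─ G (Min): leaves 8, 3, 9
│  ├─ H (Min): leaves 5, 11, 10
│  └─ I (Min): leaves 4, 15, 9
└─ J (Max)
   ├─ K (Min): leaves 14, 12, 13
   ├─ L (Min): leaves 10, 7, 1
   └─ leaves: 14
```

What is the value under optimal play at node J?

K: min(14, 12, 13) = 12
L: min(10, 7, 1) = 1
J: max(12, 1, 14) = 14

14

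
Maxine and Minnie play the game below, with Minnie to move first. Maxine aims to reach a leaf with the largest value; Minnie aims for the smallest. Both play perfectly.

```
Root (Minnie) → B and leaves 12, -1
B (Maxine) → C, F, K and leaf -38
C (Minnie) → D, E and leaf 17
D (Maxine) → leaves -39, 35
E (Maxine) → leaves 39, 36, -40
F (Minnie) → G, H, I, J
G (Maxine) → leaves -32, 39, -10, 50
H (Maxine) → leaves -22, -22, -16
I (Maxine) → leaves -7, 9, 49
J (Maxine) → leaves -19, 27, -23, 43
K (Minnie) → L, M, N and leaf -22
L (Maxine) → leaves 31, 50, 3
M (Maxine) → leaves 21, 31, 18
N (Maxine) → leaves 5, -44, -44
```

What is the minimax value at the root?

-1

D (Maxine): max(-39, 35) = 35
E (Maxine): max(39, 36, -40) = 39
C (Minnie): min(35, 39, 17) = 17
G (Maxine): max(-32, 39, -10, 50) = 50
H (Maxine): max(-22, -22, -16) = -16
I (Maxine): max(-7, 9, 49) = 49
J (Maxine): max(-19, 27, -23, 43) = 43
F (Minnie): min(50, -16, 49, 43) = -16
L (Maxine): max(31, 50, 3) = 50
M (Maxine): max(21, 31, 18) = 31
N (Maxine): max(5, -44, -44) = 5
K (Minnie): min(50, 31, 5, -22) = -22
B (Maxine): max(17, -16, -22, -38) = 17
Root (Minnie): min(17, 12, -1) = -1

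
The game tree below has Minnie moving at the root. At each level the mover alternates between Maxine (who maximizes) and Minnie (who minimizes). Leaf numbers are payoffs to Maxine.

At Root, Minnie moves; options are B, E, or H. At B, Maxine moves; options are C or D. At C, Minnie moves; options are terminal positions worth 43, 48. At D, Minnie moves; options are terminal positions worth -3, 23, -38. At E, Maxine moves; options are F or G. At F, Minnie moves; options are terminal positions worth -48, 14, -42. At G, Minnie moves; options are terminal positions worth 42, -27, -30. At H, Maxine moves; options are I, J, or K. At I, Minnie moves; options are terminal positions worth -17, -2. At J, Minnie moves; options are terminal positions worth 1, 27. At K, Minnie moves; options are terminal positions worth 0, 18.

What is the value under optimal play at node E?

F: min(-48, 14, -42) = -48
G: min(42, -27, -30) = -30
E: max(-48, -30) = -30

-30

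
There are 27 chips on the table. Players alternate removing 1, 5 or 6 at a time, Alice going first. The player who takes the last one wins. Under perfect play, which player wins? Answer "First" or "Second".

First

Compute winning (W) and losing (L) positions by backward induction:
i:   0  1  2  3  4  5  6  7  8  9 10 11 12 13 14 15 16 17 18 19 20 21 22 23 24 25 26 27
     L  W  L  W  L  W  W  W  W  W  W  L  W  L  W  L  W  W  W  W  W  W  L  W  L  W  L  W
Position 27 is W, so the first player wins.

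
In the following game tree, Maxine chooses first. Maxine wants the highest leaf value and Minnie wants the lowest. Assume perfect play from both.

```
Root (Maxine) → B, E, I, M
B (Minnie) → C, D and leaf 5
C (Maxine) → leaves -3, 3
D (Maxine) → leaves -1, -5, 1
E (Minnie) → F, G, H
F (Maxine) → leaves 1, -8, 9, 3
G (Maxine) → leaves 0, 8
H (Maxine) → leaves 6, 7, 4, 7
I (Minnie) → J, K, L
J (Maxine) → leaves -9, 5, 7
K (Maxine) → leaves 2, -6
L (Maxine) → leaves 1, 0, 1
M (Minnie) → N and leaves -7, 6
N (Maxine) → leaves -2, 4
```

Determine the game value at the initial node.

C (Maxine): max(-3, 3) = 3
D (Maxine): max(-1, -5, 1) = 1
B (Minnie): min(3, 1, 5) = 1
F (Maxine): max(1, -8, 9, 3) = 9
G (Maxine): max(0, 8) = 8
H (Maxine): max(6, 7, 4, 7) = 7
E (Minnie): min(9, 8, 7) = 7
J (Maxine): max(-9, 5, 7) = 7
K (Maxine): max(2, -6) = 2
L (Maxine): max(1, 0, 1) = 1
I (Minnie): min(7, 2, 1) = 1
N (Maxine): max(-2, 4) = 4
M (Minnie): min(4, -7, 6) = -7
Root (Maxine): max(1, 7, 1, -7) = 7

7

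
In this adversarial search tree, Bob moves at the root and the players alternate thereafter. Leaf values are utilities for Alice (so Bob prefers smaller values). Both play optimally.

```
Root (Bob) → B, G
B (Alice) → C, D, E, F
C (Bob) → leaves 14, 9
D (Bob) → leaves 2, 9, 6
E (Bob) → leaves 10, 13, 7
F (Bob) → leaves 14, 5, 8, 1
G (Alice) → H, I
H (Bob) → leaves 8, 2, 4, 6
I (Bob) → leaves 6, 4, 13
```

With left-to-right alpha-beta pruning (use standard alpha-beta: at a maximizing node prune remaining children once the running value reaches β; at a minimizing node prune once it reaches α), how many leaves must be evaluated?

15

C [α=-∞,β=+∞]: v=9
D [α=9,β=+∞]: v=2 after child 1 ≤ α → α-cutoff, skip 2
E [α=9,β=+∞]: v=7
F [α=9,β=+∞]: v=5 after child 2 ≤ α → α-cutoff, skip 2
B [α=-∞,β=+∞]: v=9
H [α=-∞,β=9]: v=2
I [α=2,β=9]: v=4
G [α=-∞,β=9]: v=4
Root [α=-∞,β=+∞]: v=4
Leaves evaluated: 15 of 19.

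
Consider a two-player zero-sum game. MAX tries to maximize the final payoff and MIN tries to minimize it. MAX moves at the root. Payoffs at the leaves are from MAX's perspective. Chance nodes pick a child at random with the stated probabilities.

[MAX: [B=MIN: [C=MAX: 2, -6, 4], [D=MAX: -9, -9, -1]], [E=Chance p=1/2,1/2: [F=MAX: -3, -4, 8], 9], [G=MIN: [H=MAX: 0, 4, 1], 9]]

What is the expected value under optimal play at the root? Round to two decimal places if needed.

8.5

C (MAX): max(2, -6, 4) = 4
D (MAX): max(-9, -9, -1) = -1
B (MIN): min(4, -1) = -1
F (MAX): max(-3, -4, 8) = 8
E (Chance): 1/2·8 + 1/2·9 = 8.5
H (MAX): max(0, 4, 1) = 4
G (MIN): min(4, 9) = 4
Root (MAX): max(-1, 8.5, 4) = 8.5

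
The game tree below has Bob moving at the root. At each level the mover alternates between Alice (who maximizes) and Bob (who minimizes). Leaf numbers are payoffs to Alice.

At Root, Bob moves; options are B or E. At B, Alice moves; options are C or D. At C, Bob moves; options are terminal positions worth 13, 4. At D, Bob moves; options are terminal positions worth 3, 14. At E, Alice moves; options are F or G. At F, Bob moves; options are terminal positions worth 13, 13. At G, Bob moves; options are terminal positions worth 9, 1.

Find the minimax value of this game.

4

C (Bob): min(13, 4) = 4
D (Bob): min(3, 14) = 3
B (Alice): max(4, 3) = 4
F (Bob): min(13, 13) = 13
G (Bob): min(9, 1) = 1
E (Alice): max(13, 1) = 13
Root (Bob): min(4, 13) = 4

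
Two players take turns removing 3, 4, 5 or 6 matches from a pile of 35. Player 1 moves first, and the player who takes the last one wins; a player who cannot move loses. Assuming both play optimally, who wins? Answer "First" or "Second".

First

W/L table (W = player to move can force a win):
i:   0  1  2  3  4  5  6  7  8  9 10 11 12 13 14 15 16 17 18 19 20 21 22 23 24 25 26 27 28 29 30 31 32 33 34 35
     L  L  L  W  W  W  W  W  W  L  L  L  W  W  W  W  W  W  L  L  L  W  W  W  W  W  W  L  L  L  W  W  W  W  W  W
Position 35 is W, so the first player wins.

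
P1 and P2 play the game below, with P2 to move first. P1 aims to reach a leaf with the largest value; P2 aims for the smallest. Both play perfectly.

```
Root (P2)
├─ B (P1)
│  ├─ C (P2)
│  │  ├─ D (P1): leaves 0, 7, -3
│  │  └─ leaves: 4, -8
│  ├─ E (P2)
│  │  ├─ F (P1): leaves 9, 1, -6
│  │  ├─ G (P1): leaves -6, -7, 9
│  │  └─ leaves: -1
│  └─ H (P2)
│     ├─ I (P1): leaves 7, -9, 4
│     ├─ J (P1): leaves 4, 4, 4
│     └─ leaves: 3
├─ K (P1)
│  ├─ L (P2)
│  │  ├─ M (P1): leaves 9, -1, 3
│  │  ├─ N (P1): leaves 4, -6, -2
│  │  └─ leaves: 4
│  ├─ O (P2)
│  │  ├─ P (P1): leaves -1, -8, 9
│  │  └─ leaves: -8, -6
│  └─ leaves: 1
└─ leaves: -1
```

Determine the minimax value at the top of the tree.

D (P1): max(0, 7, -3) = 7
C (P2): min(7, 4, -8) = -8
F (P1): max(9, 1, -6) = 9
G (P1): max(-6, -7, 9) = 9
E (P2): min(9, 9, -1) = -1
I (P1): max(7, -9, 4) = 7
J (P1): max(4, 4, 4) = 4
H (P2): min(7, 4, 3) = 3
B (P1): max(-8, -1, 3) = 3
M (P1): max(9, -1, 3) = 9
N (P1): max(4, -6, -2) = 4
L (P2): min(9, 4, 4) = 4
P (P1): max(-1, -8, 9) = 9
O (P2): min(9, -8, -6) = -8
K (P1): max(4, -8, 1) = 4
Root (P2): min(3, 4, -1) = -1

-1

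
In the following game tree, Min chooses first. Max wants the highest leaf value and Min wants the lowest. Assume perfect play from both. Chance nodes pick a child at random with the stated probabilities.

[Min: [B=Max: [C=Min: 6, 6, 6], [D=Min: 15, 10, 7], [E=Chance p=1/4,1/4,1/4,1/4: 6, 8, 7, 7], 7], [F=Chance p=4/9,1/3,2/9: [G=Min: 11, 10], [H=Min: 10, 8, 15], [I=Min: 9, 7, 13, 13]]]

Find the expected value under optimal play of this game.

7

C (Min): min(6, 6, 6) = 6
D (Min): min(15, 10, 7) = 7
E (Chance): 1/4·6 + 1/4·8 + 1/4·7 + 1/4·7 = 7
B (Max): max(6, 7, 7, 7) = 7
G (Min): min(11, 10) = 10
H (Min): min(10, 8, 15) = 8
I (Min): min(9, 7, 13, 13) = 7
F (Chance): 4/9·10 + 1/3·8 + 2/9·7 = 8.67
Root (Min): min(7, 8.67) = 7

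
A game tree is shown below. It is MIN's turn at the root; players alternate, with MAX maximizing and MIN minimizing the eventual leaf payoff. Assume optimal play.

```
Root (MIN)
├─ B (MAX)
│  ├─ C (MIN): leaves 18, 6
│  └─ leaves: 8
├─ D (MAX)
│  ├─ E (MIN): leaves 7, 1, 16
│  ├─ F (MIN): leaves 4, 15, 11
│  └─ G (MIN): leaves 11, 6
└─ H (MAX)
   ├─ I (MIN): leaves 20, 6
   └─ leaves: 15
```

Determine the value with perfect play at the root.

C (MIN): min(18, 6) = 6
B (MAX): max(6, 8) = 8
E (MIN): min(7, 1, 16) = 1
F (MIN): min(4, 15, 11) = 4
G (MIN): min(11, 6) = 6
D (MAX): max(1, 4, 6) = 6
I (MIN): min(20, 6) = 6
H (MAX): max(6, 15) = 15
Root (MIN): min(8, 6, 15) = 6

6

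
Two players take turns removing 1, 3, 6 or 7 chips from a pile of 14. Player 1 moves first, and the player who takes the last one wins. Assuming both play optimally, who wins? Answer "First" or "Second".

Second

W/L table (W = player to move can force a win):
i:   0  1  2  3  4  5  6  7  8  9 10 11 12 13 14
     L  W  L  W  L  W  W  W  W  W  W  W  L  W  L
Position 14 is L, so the second player wins.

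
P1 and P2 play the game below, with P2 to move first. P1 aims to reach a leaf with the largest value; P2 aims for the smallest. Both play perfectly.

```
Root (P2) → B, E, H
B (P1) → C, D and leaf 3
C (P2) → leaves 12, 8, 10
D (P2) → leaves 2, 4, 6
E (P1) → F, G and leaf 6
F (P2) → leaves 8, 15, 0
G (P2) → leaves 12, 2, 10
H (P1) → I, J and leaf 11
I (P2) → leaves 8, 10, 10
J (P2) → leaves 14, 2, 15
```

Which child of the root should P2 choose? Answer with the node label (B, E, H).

E

C (P2): min(12, 8, 10) = 8
D (P2): min(2, 4, 6) = 2
B (P1): max(8, 2, 3) = 8
F (P2): min(8, 15, 0) = 0
G (P2): min(12, 2, 10) = 2
E (P1): max(0, 2, 6) = 6
I (P2): min(8, 10, 10) = 8
J (P2): min(14, 2, 15) = 2
H (P1): max(8, 2, 11) = 11
Root (P2): min(8, 6, 11) = 6
P2 picks the child with the lowest value: E (value 6).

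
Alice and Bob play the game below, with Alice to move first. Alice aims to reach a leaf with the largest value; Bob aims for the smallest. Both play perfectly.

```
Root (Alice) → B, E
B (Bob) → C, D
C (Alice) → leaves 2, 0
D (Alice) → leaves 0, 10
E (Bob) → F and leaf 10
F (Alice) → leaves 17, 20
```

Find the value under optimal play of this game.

C (Alice): max(2, 0) = 2
D (Alice): max(0, 10) = 10
B (Bob): min(2, 10) = 2
F (Alice): max(17, 20) = 20
E (Bob): min(20, 10) = 10
Root (Alice): max(2, 10) = 10

10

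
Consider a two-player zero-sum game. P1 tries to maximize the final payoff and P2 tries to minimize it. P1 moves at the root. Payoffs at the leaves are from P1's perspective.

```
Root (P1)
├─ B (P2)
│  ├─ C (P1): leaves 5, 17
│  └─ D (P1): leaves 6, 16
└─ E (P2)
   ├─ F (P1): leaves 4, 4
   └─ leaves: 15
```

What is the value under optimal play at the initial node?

C (P1): max(5, 17) = 17
D (P1): max(6, 16) = 16
B (P2): min(17, 16) = 16
F (P1): max(4, 4) = 4
E (P2): min(4, 15) = 4
Root (P1): max(16, 4) = 16

16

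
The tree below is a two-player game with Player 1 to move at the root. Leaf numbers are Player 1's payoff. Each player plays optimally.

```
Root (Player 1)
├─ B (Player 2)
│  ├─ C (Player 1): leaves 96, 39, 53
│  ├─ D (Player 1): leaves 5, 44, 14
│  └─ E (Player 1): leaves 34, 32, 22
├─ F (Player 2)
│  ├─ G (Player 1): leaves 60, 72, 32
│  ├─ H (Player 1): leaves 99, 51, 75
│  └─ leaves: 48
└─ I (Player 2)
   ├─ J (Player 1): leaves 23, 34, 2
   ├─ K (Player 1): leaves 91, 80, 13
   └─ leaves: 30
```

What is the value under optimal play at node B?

34

C: max(96, 39, 53) = 96
D: max(5, 44, 14) = 44
E: max(34, 32, 22) = 34
B: min(96, 44, 34) = 34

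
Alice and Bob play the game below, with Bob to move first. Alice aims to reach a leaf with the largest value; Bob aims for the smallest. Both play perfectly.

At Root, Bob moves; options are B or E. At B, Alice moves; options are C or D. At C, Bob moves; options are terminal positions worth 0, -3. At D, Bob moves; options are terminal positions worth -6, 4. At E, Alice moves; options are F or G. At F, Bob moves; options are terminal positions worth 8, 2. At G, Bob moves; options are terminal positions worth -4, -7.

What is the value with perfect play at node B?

-3

C: min(0, -3) = -3
D: min(-6, 4) = -6
B: max(-3, -6) = -3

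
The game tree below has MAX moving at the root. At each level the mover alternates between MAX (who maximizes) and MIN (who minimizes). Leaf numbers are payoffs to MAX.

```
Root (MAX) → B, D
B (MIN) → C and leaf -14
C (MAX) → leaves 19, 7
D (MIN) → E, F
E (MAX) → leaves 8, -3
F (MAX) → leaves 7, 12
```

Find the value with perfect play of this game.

C (MAX): max(19, 7) = 19
B (MIN): min(19, -14) = -14
E (MAX): max(8, -3) = 8
F (MAX): max(7, 12) = 12
D (MIN): min(8, 12) = 8
Root (MAX): max(-14, 8) = 8

8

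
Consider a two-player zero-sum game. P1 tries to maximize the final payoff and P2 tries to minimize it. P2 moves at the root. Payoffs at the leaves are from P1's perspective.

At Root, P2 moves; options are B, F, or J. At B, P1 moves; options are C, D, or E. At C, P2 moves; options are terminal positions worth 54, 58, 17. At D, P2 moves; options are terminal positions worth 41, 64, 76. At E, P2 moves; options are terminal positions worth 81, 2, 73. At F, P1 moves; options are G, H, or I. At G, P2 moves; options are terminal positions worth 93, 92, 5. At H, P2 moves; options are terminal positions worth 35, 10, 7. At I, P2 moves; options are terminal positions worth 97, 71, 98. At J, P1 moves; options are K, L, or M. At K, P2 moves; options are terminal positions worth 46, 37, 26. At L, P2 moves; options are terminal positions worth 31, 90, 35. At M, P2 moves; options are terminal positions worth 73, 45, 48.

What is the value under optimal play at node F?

G: min(93, 92, 5) = 5
H: min(35, 10, 7) = 7
I: min(97, 71, 98) = 71
F: max(5, 7, 71) = 71

71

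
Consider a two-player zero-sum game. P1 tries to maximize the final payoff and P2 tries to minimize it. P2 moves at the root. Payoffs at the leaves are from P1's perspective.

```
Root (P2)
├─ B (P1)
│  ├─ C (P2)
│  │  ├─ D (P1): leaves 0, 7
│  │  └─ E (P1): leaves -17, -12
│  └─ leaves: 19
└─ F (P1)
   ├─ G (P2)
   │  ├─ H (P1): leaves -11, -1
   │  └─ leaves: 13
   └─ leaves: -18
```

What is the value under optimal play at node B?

19

D: max(0, 7) = 7
E: max(-17, -12) = -12
C: min(7, -12) = -12
B: max(-12, 19) = 19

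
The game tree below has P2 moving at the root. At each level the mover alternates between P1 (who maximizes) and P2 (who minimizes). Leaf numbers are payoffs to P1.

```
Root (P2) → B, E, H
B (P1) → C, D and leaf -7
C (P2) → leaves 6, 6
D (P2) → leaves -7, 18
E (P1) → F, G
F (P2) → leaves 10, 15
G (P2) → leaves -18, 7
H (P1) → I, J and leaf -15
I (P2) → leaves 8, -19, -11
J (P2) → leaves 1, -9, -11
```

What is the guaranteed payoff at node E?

10

F: min(10, 15) = 10
G: min(-18, 7) = -18
E: max(10, -18) = 10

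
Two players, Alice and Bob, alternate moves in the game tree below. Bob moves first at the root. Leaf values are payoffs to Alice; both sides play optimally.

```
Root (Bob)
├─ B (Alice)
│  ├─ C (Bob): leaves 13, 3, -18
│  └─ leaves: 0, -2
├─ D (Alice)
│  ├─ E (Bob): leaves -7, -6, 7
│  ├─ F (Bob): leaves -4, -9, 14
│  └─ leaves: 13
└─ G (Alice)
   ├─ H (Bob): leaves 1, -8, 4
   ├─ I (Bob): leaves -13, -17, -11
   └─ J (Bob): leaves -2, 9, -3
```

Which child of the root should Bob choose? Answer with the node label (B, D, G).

G

C (Bob): min(13, 3, -18) = -18
B (Alice): max(-18, 0, -2) = 0
E (Bob): min(-7, -6, 7) = -7
F (Bob): min(-4, -9, 14) = -9
D (Alice): max(-7, -9, 13) = 13
H (Bob): min(1, -8, 4) = -8
I (Bob): min(-13, -17, -11) = -17
J (Bob): min(-2, 9, -3) = -3
G (Alice): max(-8, -17, -3) = -3
Root (Bob): min(0, 13, -3) = -3
Bob picks the child with the lowest value: G (value -3).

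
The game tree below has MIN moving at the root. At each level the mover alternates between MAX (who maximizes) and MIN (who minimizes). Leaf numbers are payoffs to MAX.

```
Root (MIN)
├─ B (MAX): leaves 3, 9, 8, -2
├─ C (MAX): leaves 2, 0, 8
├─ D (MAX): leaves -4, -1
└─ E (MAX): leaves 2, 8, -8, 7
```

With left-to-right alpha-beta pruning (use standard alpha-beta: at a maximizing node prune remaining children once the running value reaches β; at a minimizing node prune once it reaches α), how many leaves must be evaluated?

10

B [α=-∞,β=+∞]: v=9
C [α=-∞,β=9]: v=8
D [α=-∞,β=8]: v=-1
E [α=-∞,β=-1]: v=2 after child 1 ≥ β → β-cutoff, skip 3
Root [α=-∞,β=+∞]: v=-1
Leaves evaluated: 10 of 13.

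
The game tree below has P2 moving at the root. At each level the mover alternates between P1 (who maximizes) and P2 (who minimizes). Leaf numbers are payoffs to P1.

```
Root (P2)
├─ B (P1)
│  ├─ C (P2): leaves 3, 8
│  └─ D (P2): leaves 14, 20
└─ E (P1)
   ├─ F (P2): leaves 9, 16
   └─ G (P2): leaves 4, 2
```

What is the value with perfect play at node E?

9

F: min(9, 16) = 9
G: min(4, 2) = 2
E: max(9, 2) = 9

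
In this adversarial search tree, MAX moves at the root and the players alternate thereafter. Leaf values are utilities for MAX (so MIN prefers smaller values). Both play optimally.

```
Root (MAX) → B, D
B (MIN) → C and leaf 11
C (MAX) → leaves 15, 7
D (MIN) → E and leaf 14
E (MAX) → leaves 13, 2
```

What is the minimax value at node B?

11

C: max(15, 7) = 15
B: min(15, 11) = 11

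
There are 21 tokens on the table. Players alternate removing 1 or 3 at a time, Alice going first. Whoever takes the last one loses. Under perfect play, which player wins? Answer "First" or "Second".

Second

i:   0  1  2  3  4  5  6  7  8  9 10 11 12 13 14 15 16 17 18 19 20 21
     W  L  W  L  W  L  W  L  W  L  W  L  W  L  W  L  W  L  W  L  W  L
Position 21 is L, so the second player wins.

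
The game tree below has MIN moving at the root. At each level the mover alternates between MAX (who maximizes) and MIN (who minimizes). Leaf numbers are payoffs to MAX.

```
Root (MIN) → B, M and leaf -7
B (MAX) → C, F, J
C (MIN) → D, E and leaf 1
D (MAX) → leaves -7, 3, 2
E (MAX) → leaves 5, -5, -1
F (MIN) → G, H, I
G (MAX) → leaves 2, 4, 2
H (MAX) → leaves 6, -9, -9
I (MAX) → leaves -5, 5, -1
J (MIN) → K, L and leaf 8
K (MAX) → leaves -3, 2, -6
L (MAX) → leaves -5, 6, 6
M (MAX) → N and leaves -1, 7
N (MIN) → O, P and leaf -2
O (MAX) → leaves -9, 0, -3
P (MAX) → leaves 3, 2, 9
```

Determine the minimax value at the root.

-7

D (MAX): max(-7, 3, 2) = 3
E (MAX): max(5, -5, -1) = 5
C (MIN): min(3, 5, 1) = 1
G (MAX): max(2, 4, 2) = 4
H (MAX): max(6, -9, -9) = 6
I (MAX): max(-5, 5, -1) = 5
F (MIN): min(4, 6, 5) = 4
K (MAX): max(-3, 2, -6) = 2
L (MAX): max(-5, 6, 6) = 6
J (MIN): min(2, 6, 8) = 2
B (MAX): max(1, 4, 2) = 4
O (MAX): max(-9, 0, -3) = 0
P (MAX): max(3, 2, 9) = 9
N (MIN): min(0, 9, -2) = -2
M (MAX): max(-2, -1, 7) = 7
Root (MIN): min(4, 7, -7) = -7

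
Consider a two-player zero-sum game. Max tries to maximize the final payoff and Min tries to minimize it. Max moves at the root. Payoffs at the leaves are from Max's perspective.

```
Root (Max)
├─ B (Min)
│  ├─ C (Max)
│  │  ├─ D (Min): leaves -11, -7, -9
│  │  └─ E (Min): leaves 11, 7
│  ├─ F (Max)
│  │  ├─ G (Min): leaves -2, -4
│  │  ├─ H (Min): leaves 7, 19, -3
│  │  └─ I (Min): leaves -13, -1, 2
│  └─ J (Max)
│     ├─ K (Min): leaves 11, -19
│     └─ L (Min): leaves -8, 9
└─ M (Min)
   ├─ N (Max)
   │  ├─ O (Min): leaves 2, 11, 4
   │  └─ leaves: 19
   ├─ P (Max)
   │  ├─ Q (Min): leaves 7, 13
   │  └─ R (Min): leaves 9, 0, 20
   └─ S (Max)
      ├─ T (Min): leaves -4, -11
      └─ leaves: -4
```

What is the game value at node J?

-8

K: min(11, -19) = -19
L: min(-8, 9) = -8
J: max(-19, -8) = -8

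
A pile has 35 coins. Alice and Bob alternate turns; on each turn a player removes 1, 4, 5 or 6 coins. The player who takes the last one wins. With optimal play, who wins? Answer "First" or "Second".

Positions where the player to move wins (W) vs loses (L):
i:   0  1  2  3  4  5  6  7  8  9 10 11 12 13 14 15 16 17 18 19 20 21 22 23 24 25 26 27 28 29 30 31 32 33 34 35
     L  W  L  W  W  W  W  W  W  L  W  L  W  W  W  W  W  W  L  W  L  W  W  W  W  W  W  L  W  L  W  W  W  W  W  W
Position 35 is W, so the first player wins.

First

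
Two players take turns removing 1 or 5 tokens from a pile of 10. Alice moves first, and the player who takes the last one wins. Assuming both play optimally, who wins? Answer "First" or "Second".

Second

Compute winning (W) and losing (L) positions by backward induction:
i:   0  1  2  3  4  5  6  7  8  9 10
     L  W  L  W  L  W  L  W  L  W  L
Position 10 is L, so the second player wins.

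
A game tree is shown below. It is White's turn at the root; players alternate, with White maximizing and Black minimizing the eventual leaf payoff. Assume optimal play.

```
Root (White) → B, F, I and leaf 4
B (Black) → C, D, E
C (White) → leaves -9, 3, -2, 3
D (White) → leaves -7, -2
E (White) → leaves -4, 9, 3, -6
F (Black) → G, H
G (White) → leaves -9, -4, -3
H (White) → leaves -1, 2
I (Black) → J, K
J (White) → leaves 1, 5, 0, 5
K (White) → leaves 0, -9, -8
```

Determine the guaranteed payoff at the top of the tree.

4

C (White): max(-9, 3, -2, 3) = 3
D (White): max(-7, -2) = -2
E (White): max(-4, 9, 3, -6) = 9
B (Black): min(3, -2, 9) = -2
G (White): max(-9, -4, -3) = -3
H (White): max(-1, 2) = 2
F (Black): min(-3, 2) = -3
J (White): max(1, 5, 0, 5) = 5
K (White): max(0, -9, -8) = 0
I (Black): min(5, 0) = 0
Root (White): max(-2, -3, 0, 4) = 4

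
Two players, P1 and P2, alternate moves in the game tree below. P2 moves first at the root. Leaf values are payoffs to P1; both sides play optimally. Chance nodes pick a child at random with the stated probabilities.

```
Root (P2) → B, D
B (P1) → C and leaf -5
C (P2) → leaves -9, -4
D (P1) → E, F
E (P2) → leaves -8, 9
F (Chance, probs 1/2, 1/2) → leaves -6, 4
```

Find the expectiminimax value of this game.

-5

C (P2): min(-9, -4) = -9
B (P1): max(-9, -5) = -5
E (P2): min(-8, 9) = -8
F (Chance): 1/2·-6 + 1/2·4 = -1
D (P1): max(-8, -1) = -1
Root (P2): min(-5, -1) = -5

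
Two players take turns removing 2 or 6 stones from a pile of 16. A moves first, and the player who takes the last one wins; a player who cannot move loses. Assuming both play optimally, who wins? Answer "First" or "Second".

W/L table (W = player to move can force a win):
i:   0  1  2  3  4  5  6  7  8  9 10 11 12 13 14 15 16
     L  L  W  W  L  L  W  W  L  L  W  W  L  L  W  W  L
Position 16 is L, so the second player wins.

Second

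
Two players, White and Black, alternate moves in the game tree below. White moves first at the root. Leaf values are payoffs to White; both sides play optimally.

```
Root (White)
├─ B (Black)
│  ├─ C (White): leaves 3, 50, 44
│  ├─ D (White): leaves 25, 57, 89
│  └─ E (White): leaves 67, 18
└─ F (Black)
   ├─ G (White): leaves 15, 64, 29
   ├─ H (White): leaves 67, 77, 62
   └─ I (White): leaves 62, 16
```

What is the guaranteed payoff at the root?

C (White): max(3, 50, 44) = 50
D (White): max(25, 57, 89) = 89
E (White): max(67, 18) = 67
B (Black): min(50, 89, 67) = 50
G (White): max(15, 64, 29) = 64
H (White): max(67, 77, 62) = 77
I (White): max(62, 16) = 62
F (Black): min(64, 77, 62) = 62
Root (White): max(50, 62) = 62

62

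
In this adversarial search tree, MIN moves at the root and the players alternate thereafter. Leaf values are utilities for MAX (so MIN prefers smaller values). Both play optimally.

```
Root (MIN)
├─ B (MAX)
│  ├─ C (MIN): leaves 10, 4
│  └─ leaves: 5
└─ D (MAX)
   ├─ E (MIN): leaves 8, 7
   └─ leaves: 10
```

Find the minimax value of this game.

C (MIN): min(10, 4) = 4
B (MAX): max(4, 5) = 5
E (MIN): min(8, 7) = 7
D (MAX): max(7, 10) = 10
Root (MIN): min(5, 10) = 5

5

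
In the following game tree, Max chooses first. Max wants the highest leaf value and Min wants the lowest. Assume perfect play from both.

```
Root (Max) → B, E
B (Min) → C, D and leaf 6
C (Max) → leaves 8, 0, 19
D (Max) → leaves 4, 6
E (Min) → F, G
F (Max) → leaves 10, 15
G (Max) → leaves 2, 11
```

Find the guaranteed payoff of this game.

C (Max): max(8, 0, 19) = 19
D (Max): max(4, 6) = 6
B (Min): min(19, 6, 6) = 6
F (Max): max(10, 15) = 15
G (Max): max(2, 11) = 11
E (Min): min(15, 11) = 11
Root (Max): max(6, 11) = 11

11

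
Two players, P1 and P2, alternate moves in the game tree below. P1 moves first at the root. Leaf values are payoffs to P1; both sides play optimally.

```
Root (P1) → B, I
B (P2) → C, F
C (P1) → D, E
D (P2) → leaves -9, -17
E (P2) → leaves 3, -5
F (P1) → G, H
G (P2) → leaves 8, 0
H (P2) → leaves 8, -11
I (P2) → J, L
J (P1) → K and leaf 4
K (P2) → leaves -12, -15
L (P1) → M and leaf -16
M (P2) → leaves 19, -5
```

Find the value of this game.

D (P2): min(-9, -17) = -17
E (P2): min(3, -5) = -5
C (P1): max(-17, -5) = -5
G (P2): min(8, 0) = 0
H (P2): min(8, -11) = -11
F (P1): max(0, -11) = 0
B (P2): min(-5, 0) = -5
K (P2): min(-12, -15) = -15
J (P1): max(-15, 4) = 4
M (P2): min(19, -5) = -5
L (P1): max(-5, -16) = -5
I (P2): min(4, -5) = -5
Root (P1): max(-5, -5) = -5

-5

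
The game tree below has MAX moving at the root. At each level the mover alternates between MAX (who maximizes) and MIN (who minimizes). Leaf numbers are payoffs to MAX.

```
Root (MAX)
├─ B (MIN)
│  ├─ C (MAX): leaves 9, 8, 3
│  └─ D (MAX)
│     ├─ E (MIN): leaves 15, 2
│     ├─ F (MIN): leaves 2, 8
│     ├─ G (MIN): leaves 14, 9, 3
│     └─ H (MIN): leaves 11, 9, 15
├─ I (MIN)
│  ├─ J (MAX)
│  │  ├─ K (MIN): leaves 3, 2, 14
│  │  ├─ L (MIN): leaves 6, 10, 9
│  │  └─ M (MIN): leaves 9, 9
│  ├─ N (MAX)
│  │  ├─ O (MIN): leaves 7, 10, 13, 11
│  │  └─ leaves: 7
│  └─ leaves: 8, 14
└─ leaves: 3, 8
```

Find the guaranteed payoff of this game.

9

C (MAX): max(9, 8, 3) = 9
E (MIN): min(15, 2) = 2
F (MIN): min(2, 8) = 2
G (MIN): min(14, 9, 3) = 3
H (MIN): min(11, 9, 15) = 9
D (MAX): max(2, 2, 3, 9) = 9
B (MIN): min(9, 9) = 9
K (MIN): min(3, 2, 14) = 2
L (MIN): min(6, 10, 9) = 6
M (MIN): min(9, 9) = 9
J (MAX): max(2, 6, 9) = 9
O (MIN): min(7, 10, 13, 11) = 7
N (MAX): max(7, 7) = 7
I (MIN): min(9, 7, 8, 14) = 7
Root (MAX): max(9, 7, 3, 8) = 9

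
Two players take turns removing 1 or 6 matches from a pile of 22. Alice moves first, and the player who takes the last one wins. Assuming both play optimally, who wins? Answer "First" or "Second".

Compute winning (W) and losing (L) positions by backward induction:
i:   0  1  2  3  4  5  6  7  8  9 10 11 12 13 14 15 16 17 18 19 20 21 22
     L  W  L  W  L  W  W  L  W  L  W  L  W  W  L  W  L  W  L  W  W  L  W
Position 22 is W, so the first player wins.

First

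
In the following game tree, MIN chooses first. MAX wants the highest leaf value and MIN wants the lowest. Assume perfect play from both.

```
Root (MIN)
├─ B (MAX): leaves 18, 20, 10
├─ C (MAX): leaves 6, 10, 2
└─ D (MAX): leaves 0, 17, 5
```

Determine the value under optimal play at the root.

B (MAX): max(18, 20, 10) = 20
C (MAX): max(6, 10, 2) = 10
D (MAX): max(0, 17, 5) = 17
Root (MIN): min(20, 10, 17) = 10

10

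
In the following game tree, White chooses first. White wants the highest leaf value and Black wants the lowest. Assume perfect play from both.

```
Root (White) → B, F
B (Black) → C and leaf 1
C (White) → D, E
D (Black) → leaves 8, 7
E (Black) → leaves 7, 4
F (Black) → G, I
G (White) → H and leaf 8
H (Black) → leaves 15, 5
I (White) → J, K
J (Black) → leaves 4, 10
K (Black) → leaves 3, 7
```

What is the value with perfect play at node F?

H: min(15, 5) = 5
G: max(5, 8) = 8
J: min(4, 10) = 4
K: min(3, 7) = 3
I: max(4, 3) = 4
F: min(8, 4) = 4

4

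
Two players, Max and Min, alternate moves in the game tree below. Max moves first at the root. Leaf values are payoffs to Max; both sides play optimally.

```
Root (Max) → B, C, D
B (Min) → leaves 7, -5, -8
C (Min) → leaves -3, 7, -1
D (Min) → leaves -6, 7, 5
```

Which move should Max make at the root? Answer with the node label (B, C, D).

C

B (Min): min(7, -5, -8) = -8
C (Min): min(-3, 7, -1) = -3
D (Min): min(-6, 7, 5) = -6
Root (Max): max(-8, -3, -6) = -3
Max picks the child with the highest value: C (value -3).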